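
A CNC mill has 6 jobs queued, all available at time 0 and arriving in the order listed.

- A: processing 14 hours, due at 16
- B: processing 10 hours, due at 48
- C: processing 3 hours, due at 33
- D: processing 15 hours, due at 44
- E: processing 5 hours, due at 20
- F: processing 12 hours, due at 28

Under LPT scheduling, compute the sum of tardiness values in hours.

91

LPT (decreasing processing time): D A F B E C.
D: 0→15, due 44, tardiness 0
A: 15→29, due 16, tardiness 13
F: 29→41, due 28, tardiness 13
B: 41→51, due 48, tardiness 3
E: 51→56, due 20, tardiness 36
C: 56→59, due 33, tardiness 26
Sum = 0+13+13+3+36+26 = 91.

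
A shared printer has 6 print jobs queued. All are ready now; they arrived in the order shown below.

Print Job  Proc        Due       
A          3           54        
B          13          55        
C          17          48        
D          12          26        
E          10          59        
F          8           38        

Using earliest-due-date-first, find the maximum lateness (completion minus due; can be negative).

4

EDD (increasing due date): D F C A B E.
D: 0→12, due 26, lateness -14
F: 12→20, due 38, lateness -18
C: 20→37, due 48, lateness -11
A: 37→40, due 54, lateness -14
B: 40→53, due 55, lateness -2
E: 53→63, due 59, lateness 4
Maximum = 4.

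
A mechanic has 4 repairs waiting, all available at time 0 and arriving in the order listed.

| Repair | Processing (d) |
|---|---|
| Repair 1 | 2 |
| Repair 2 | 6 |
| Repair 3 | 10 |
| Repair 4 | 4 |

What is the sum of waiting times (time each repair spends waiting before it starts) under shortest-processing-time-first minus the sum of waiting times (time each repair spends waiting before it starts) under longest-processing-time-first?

SPT (increasing processing time): Repair 1 Repair 4 Repair 2 Repair 3.
Repair 1: waits 0, runs 0→2
Repair 4: waits 2, runs 2→6
Repair 2: waits 6, runs 6→12
Repair 3: waits 12, runs 12→22
Sum = 0+2+6+12 = 20.
LPT (decreasing processing time): Repair 3 Repair 2 Repair 4 Repair 1.
Repair 3: waits 0, runs 0→10
Repair 2: waits 10, runs 10→16
Repair 4: waits 16, runs 16→20
Repair 1: waits 20, runs 20→22
Sum = 0+10+16+20 = 46.
Difference = 20 − 46 = -26.

-26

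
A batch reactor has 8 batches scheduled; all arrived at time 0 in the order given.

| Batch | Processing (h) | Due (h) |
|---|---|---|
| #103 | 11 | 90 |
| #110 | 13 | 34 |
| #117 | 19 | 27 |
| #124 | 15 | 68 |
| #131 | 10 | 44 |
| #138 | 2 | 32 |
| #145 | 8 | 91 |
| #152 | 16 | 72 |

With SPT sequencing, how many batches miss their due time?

3

SPT (increasing processing time): #138 #145 #131 #103 #110 #124 #152 #117.
#138: 0→2, due 32, tardiness 0
#145: 2→10, due 91, tardiness 0
#131: 10→20, due 44, tardiness 0
#103: 20→31, due 90, tardiness 0
#110: 31→44, due 34, tardiness 10
#124: 44→59, due 68, tardiness 0
#152: 59→75, due 72, tardiness 3
#117: 75→94, due 27, tardiness 67
Late batches: 3.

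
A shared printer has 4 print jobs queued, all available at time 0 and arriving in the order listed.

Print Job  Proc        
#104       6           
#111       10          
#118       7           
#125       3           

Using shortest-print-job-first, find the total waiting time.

28

SPT (increasing processing time): #125 #104 #118 #111.
#125: waits 0, runs 0→3
#104: waits 3, runs 3→9
#118: waits 9, runs 9→16
#111: waits 16, runs 16→26
Sum = 0+3+9+16 = 28.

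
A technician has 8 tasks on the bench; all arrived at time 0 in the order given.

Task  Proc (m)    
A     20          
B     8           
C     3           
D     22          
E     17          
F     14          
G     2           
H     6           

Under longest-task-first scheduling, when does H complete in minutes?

87

LPT (decreasing processing time): D A E F B H C G.
D: 0→22
A: 22→42
E: 42→59
F: 59→73
B: 73→81
H: 81→87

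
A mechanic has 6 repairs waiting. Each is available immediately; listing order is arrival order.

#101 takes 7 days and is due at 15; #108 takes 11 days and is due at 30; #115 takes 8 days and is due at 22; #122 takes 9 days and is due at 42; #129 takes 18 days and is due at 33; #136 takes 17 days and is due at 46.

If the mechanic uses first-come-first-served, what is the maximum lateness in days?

FIFO (arrival order): #101 #108 #115 #122 #129 #136.
#101: 0→7, due 15, lateness -8
#108: 7→18, due 30, lateness -12
#115: 18→26, due 22, lateness 4
#122: 26→35, due 42, lateness -7
#129: 35→53, due 33, lateness 20
#136: 53→70, due 46, lateness 24
Maximum = 24.

24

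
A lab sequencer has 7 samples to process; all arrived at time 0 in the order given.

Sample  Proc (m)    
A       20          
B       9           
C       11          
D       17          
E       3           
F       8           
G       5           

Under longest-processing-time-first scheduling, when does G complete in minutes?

70

LPT (decreasing processing time): A D C B F G E.
A: 0→20
D: 20→37
C: 37→48
B: 48→57
F: 57→65
G: 65→70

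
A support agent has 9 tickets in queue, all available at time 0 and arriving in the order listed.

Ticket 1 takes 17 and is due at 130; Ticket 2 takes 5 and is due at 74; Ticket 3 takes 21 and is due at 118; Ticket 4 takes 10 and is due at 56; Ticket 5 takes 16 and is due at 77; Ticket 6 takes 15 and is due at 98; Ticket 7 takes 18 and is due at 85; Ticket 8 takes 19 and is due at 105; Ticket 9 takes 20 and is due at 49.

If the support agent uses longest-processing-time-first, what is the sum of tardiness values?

209

LPT (decreasing processing time): Ticket 3 Ticket 9 Ticket 8 Ticket 7 Ticket 1 Ticket 5 Ticket 6 Ticket 4 Ticket 2.
Ticket 3: 0→21, due 118, tardiness 0
Ticket 9: 21→41, due 49, tardiness 0
Ticket 8: 41→60, due 105, tardiness 0
Ticket 7: 60→78, due 85, tardiness 0
Ticket 1: 78→95, due 130, tardiness 0
Ticket 5: 95→111, due 77, tardiness 34
Ticket 6: 111→126, due 98, tardiness 28
Ticket 4: 126→136, due 56, tardiness 80
Ticket 2: 136→141, due 74, tardiness 67
Sum = 0+0+0+0+0+34+28+80+67 = 209.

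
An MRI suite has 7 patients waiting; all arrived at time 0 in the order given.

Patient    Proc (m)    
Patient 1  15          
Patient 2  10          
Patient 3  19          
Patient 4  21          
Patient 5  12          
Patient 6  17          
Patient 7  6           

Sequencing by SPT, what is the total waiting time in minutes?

232

SPT (increasing processing time): Patient 7 Patient 2 Patient 5 Patient 1 Patient 6 Patient 3 Patient 4.
Patient 7: waits 0, runs 0→6
Patient 2: waits 6, runs 6→16
Patient 5: waits 16, runs 16→28
Patient 1: waits 28, runs 28→43
Patient 6: waits 43, runs 43→60
Patient 3: waits 60, runs 60→79
Patient 4: waits 79, runs 79→100
Sum = 0+6+16+28+43+60+79 = 232.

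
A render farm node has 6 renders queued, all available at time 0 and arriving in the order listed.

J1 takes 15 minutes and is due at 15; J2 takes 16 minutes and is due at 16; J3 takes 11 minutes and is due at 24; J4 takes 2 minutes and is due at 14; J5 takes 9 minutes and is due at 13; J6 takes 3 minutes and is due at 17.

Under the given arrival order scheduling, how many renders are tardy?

5

FIFO (arrival order): J1 J2 J3 J4 J5 J6.
J1: 0→15, due 15, tardiness 0
J2: 15→31, due 16, tardiness 15
J3: 31→42, due 24, tardiness 18
J4: 42→44, due 14, tardiness 30
J5: 44→53, due 13, tardiness 40
J6: 53→56, due 17, tardiness 39
Late renders: 5.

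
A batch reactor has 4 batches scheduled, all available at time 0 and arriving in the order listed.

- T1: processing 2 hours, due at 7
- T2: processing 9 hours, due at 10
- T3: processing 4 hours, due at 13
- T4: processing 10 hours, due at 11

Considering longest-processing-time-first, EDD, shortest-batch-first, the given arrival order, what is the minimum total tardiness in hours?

17

LPT (decreasing processing time): T4 T2 T3 T1.
T4: 0→10, due 11, tardiness 0
T2: 10→19, due 10, tardiness 9
T3: 19→23, due 13, tardiness 10
T1: 23→25, due 7, tardiness 18
Sum = 0+9+10+18 = 37.
EDD (increasing due date): T1 T2 T4 T3.
T1: 0→2, due 7, tardiness 0
T2: 2→11, due 10, tardiness 1
T4: 11→21, due 11, tardiness 10
T3: 21→25, due 13, tardiness 12
Sum = 0+1+10+12 = 23.
SPT (increasing processing time): T1 T3 T2 T4.
T1: 0→2, due 7, tardiness 0
T3: 2→6, due 13, tardiness 0
T2: 6→15, due 10, tardiness 5
T4: 15→25, due 11, tardiness 14
Sum = 0+0+5+14 = 19.
FIFO (arrival order): T1 T2 T3 T4.
T1: 0→2, due 7, tardiness 0
T2: 2→11, due 10, tardiness 1
T3: 11→15, due 13, tardiness 2
T4: 15→25, due 11, tardiness 14
Sum = 0+1+2+14 = 17.
LPT 37, EDD 23, SPT 19, FIFO 17 → minimum 17.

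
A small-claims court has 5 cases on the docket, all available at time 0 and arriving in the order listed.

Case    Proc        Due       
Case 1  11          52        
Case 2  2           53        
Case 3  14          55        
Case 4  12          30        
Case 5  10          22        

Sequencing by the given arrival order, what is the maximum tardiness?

FIFO (arrival order): Case 1 Case 2 Case 3 Case 4 Case 5.
Case 1: 0→11, due 52, tardiness 0
Case 2: 11→13, due 53, tardiness 0
Case 3: 13→27, due 55, tardiness 0
Case 4: 27→39, due 30, tardiness 9
Case 5: 39→49, due 22, tardiness 27
Maximum = 27.

27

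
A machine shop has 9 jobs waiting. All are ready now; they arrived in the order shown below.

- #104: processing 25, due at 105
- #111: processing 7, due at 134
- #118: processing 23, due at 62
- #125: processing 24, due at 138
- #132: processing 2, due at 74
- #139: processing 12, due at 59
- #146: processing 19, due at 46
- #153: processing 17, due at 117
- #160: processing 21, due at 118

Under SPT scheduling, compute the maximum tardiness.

45

SPT (increasing processing time): #132 #111 #139 #153 #146 #160 #118 #125 #104.
#132: 0→2, due 74, tardiness 0
#111: 2→9, due 134, tardiness 0
#139: 9→21, due 59, tardiness 0
#153: 21→38, due 117, tardiness 0
#146: 38→57, due 46, tardiness 11
#160: 57→78, due 118, tardiness 0
#118: 78→101, due 62, tardiness 39
#125: 101→125, due 138, tardiness 0
#104: 125→150, due 105, tardiness 45
Maximum = 45.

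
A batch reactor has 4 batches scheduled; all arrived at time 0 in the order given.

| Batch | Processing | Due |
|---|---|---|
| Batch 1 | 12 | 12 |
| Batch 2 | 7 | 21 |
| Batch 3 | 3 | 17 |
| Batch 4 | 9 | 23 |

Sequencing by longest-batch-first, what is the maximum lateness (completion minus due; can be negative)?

LPT (decreasing processing time): Batch 1 Batch 4 Batch 2 Batch 3.
Batch 1: 0→12, due 12, lateness 0
Batch 4: 12→21, due 23, lateness -2
Batch 2: 21→28, due 21, lateness 7
Batch 3: 28→31, due 17, lateness 14
Maximum = 14.

14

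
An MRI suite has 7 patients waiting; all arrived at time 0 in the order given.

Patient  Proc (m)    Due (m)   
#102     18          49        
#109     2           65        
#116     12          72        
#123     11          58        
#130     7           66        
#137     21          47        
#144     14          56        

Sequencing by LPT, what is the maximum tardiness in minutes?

20

LPT (decreasing processing time): #137 #102 #144 #116 #123 #130 #109.
#137: 0→21, due 47, tardiness 0
#102: 21→39, due 49, tardiness 0
#144: 39→53, due 56, tardiness 0
#116: 53→65, due 72, tardiness 0
#123: 65→76, due 58, tardiness 18
#130: 76→83, due 66, tardiness 17
#109: 83→85, due 65, tardiness 20
Maximum = 20.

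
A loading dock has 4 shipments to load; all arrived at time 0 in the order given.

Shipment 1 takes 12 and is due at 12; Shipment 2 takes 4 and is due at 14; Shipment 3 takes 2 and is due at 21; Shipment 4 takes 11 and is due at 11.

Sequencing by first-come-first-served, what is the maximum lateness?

18

FIFO (arrival order): Shipment 1 Shipment 2 Shipment 3 Shipment 4.
Shipment 1: 0→12, due 12, lateness 0
Shipment 2: 12→16, due 14, lateness 2
Shipment 3: 16→18, due 21, lateness -3
Shipment 4: 18→29, due 11, lateness 18
Maximum = 18.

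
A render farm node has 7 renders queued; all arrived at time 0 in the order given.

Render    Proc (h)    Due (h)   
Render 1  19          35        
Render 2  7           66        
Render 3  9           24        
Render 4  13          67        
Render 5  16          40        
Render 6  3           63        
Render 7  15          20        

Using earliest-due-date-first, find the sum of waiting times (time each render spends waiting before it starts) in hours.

EDD (increasing due date): Render 7 Render 3 Render 1 Render 5 Render 6 Render 2 Render 4.
Render 7: waits 0, runs 0→15
Render 3: waits 15, runs 15→24
Render 1: waits 24, runs 24→43
Render 5: waits 43, runs 43→59
Render 6: waits 59, runs 59→62
Render 2: waits 62, runs 62→69
Render 4: waits 69, runs 69→82
Sum = 0+15+24+43+59+62+69 = 272.

272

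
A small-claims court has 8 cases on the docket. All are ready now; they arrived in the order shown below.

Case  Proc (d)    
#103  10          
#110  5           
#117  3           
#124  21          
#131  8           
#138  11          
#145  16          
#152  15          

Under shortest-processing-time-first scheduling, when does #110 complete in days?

SPT (increasing processing time): #117 #110 #131 #103 #138 #152 #145 #124.
#117: 0→3
#110: 3→8

8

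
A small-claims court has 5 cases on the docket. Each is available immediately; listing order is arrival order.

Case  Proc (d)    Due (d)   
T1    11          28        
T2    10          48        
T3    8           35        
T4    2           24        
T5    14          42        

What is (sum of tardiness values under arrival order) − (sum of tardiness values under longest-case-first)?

FIFO (arrival order): T1 T2 T3 T4 T5.
T1: 0→11, due 28, tardiness 0
T2: 11→21, due 48, tardiness 0
T3: 21→29, due 35, tardiness 0
T4: 29→31, due 24, tardiness 7
T5: 31→45, due 42, tardiness 3
Sum = 0+0+0+7+3 = 10.
LPT (decreasing processing time): T5 T1 T2 T3 T4.
T5: 0→14, due 42, tardiness 0
T1: 14→25, due 28, tardiness 0
T2: 25→35, due 48, tardiness 0
T3: 35→43, due 35, tardiness 8
T4: 43→45, due 24, tardiness 21
Sum = 0+0+0+8+21 = 29.
Difference = 10 − 29 = -19.

-19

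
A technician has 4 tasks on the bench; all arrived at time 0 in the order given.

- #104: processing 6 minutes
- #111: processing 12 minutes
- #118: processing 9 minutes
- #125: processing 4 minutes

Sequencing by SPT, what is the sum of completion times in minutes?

64

SPT (increasing processing time): #125 #104 #118 #111.
#125: 0→4
#104: 4→10
#118: 10→19
#111: 19→31
Sum = 4+10+19+31 = 64.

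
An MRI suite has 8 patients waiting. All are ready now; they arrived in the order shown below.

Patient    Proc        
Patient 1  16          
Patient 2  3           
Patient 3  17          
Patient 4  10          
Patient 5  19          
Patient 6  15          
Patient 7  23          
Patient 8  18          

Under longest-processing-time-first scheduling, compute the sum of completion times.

642

LPT (decreasing processing time): Patient 7 Patient 5 Patient 8 Patient 3 Patient 1 Patient 6 Patient 4 Patient 2.
Patient 7: 0→23
Patient 5: 23→42
Patient 8: 42→60
Patient 3: 60→77
Patient 1: 77→93
Patient 6: 93→108
Patient 4: 108→118
Patient 2: 118→121
Sum = 23+42+60+77+93+108+118+121 = 642.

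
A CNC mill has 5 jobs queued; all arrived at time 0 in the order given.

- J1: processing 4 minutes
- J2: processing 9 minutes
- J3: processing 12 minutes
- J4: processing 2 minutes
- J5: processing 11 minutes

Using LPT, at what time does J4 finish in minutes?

LPT (decreasing processing time): J3 J5 J2 J1 J4.
J3: 0→12
J5: 12→23
J2: 23→32
J1: 32→36
J4: 36→38

38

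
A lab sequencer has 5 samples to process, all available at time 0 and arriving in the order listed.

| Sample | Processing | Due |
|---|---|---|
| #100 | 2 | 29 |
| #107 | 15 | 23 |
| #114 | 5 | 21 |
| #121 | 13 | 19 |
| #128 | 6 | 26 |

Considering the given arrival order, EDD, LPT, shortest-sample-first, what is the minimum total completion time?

89

FIFO (arrival order): #100 #107 #114 #121 #128.
#100: 0→2
#107: 2→17
#114: 17→22
#121: 22→35
#128: 35→41
Sum = 2+17+22+35+41 = 117.
EDD (increasing due date): #121 #114 #107 #128 #100.
#121: 0→13
#114: 13→18
#107: 18→33
#128: 33→39
#100: 39→41
Sum = 13+18+33+39+41 = 144.
LPT (decreasing processing time): #107 #121 #128 #114 #100.
#107: 0→15
#121: 15→28
#128: 28→34
#114: 34→39
#100: 39→41
Sum = 15+28+34+39+41 = 157.
SPT (increasing processing time): #100 #114 #128 #121 #107.
#100: 0→2
#114: 2→7
#128: 7→13
#121: 13→26
#107: 26→41
Sum = 2+7+13+26+41 = 89.
FIFO 117, EDD 144, LPT 157, SPT 89 → minimum 89.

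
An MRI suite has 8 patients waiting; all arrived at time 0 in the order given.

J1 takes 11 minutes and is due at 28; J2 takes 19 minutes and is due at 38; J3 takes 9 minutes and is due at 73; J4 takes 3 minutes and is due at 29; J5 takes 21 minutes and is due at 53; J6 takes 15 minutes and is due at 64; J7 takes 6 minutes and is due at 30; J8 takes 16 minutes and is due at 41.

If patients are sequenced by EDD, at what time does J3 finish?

100

EDD (increasing due date): J1 J4 J7 J2 J8 J5 J6 J3.
J1: 0→11
J4: 11→14
J7: 14→20
J2: 20→39
J8: 39→55
J5: 55→76
J6: 76→91
J3: 91→100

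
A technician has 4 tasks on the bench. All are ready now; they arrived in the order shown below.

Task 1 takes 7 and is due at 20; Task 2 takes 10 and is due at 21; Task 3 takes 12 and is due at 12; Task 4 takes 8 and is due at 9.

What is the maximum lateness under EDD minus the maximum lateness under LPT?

EDD (increasing due date): Task 4 Task 3 Task 1 Task 2.
Task 4: 0→8, due 9, lateness -1
Task 3: 8→20, due 12, lateness 8
Task 1: 20→27, due 20, lateness 7
Task 2: 27→37, due 21, lateness 16
Maximum = 16.
LPT (decreasing processing time): Task 3 Task 2 Task 4 Task 1.
Task 3: 0→12, due 12, lateness 0
Task 2: 12→22, due 21, lateness 1
Task 4: 22→30, due 9, lateness 21
Task 1: 30→37, due 20, lateness 17
Maximum = 21.
Difference = 16 − 21 = -5.

-5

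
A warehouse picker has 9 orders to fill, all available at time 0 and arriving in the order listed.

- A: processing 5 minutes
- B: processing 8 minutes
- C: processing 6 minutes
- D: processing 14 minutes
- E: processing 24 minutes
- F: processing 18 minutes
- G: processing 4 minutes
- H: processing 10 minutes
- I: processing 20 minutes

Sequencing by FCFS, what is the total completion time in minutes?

479

FIFO (arrival order): A B C D E F G H I.
A: 0→5
B: 5→13
C: 13→19
D: 19→33
E: 33→57
F: 57→75
G: 75→79
H: 79→89
I: 89→109
Sum = 5+13+19+33+57+75+79+89+109 = 479.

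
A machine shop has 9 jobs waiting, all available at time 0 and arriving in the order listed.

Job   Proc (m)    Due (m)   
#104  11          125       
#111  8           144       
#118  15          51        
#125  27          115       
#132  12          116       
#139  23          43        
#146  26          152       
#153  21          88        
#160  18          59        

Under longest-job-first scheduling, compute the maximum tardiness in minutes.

LPT (decreasing processing time): #125 #146 #139 #153 #160 #118 #132 #104 #111.
#125: 0→27, due 115, tardiness 0
#146: 27→53, due 152, tardiness 0
#139: 53→76, due 43, tardiness 33
#153: 76→97, due 88, tardiness 9
#160: 97→115, due 59, tardiness 56
#118: 115→130, due 51, tardiness 79
#132: 130→142, due 116, tardiness 26
#104: 142→153, due 125, tardiness 28
#111: 153→161, due 144, tardiness 17
Maximum = 79.

79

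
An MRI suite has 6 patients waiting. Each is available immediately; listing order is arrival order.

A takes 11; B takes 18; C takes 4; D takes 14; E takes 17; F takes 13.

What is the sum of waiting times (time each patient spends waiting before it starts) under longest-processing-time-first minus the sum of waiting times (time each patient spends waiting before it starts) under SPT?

89

LPT (decreasing processing time): B E D F A C.
B: waits 0, runs 0→18
E: waits 18, runs 18→35
D: waits 35, runs 35→49
F: waits 49, runs 49→62
A: waits 62, runs 62→73
C: waits 73, runs 73→77
Sum = 0+18+35+49+62+73 = 237.
SPT (increasing processing time): C A F D E B.
C: waits 0, runs 0→4
A: waits 4, runs 4→15
F: waits 15, runs 15→28
D: waits 28, runs 28→42
E: waits 42, runs 42→59
B: waits 59, runs 59→77
Sum = 0+4+15+28+42+59 = 148.
Difference = 237 − 148 = 89.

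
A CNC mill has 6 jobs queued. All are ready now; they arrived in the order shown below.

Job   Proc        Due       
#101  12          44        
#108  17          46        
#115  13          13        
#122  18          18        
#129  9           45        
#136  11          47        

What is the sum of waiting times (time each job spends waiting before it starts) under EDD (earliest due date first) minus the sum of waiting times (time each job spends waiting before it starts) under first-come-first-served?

EDD (increasing due date): #115 #122 #101 #129 #108 #136.
#115: waits 0, runs 0→13
#122: waits 13, runs 13→31
#101: waits 31, runs 31→43
#129: waits 43, runs 43→52
#108: waits 52, runs 52→69
#136: waits 69, runs 69→80
Sum = 0+13+31+43+52+69 = 208.
FIFO (arrival order): #101 #108 #115 #122 #129 #136.
#101: waits 0, runs 0→12
#108: waits 12, runs 12→29
#115: waits 29, runs 29→42
#122: waits 42, runs 42→60
#129: waits 60, runs 60→69
#136: waits 69, runs 69→80
Sum = 0+12+29+42+60+69 = 212.
Difference = 208 − 212 = -4.

-4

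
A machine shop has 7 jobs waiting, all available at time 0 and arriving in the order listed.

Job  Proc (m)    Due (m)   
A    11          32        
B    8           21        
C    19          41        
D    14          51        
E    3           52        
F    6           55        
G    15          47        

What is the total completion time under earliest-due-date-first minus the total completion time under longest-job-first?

-45

EDD (increasing due date): B A C G D E F.
B: 0→8
A: 8→19
C: 19→38
G: 38→53
D: 53→67
E: 67→70
F: 70→76
Sum = 8+19+38+53+67+70+76 = 331.
LPT (decreasing processing time): C G D A B F E.
C: 0→19
G: 19→34
D: 34→48
A: 48→59
B: 59→67
F: 67→73
E: 73→76
Sum = 19+34+48+59+67+73+76 = 376.
Difference = 331 − 376 = -45.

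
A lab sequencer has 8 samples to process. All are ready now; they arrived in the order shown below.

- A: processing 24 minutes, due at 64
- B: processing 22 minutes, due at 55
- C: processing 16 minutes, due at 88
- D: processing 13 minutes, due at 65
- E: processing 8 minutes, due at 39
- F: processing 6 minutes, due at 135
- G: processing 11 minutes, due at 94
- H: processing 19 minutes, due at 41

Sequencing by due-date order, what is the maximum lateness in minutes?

EDD (increasing due date): E H B A D C G F.
E: 0→8, due 39, lateness -31
H: 8→27, due 41, lateness -14
B: 27→49, due 55, lateness -6
A: 49→73, due 64, lateness 9
D: 73→86, due 65, lateness 21
C: 86→102, due 88, lateness 14
G: 102→113, due 94, lateness 19
F: 113→119, due 135, lateness -16
Maximum = 21.

21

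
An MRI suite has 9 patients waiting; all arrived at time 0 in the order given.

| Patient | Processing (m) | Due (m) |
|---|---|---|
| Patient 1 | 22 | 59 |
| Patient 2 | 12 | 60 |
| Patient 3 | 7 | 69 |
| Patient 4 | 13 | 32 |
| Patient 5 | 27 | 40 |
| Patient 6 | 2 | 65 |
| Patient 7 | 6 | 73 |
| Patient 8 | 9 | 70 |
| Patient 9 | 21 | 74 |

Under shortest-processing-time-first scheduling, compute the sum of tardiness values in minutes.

SPT (increasing processing time): Patient 6 Patient 7 Patient 3 Patient 8 Patient 2 Patient 4 Patient 9 Patient 1 Patient 5.
Patient 6: 0→2, due 65, tardiness 0
Patient 7: 2→8, due 73, tardiness 0
Patient 3: 8→15, due 69, tardiness 0
Patient 8: 15→24, due 70, tardiness 0
Patient 2: 24→36, due 60, tardiness 0
Patient 4: 36→49, due 32, tardiness 17
Patient 9: 49→70, due 74, tardiness 0
Patient 1: 70→92, due 59, tardiness 33
Patient 5: 92→119, due 40, tardiness 79
Sum = 0+0+0+0+0+17+0+33+79 = 129.

129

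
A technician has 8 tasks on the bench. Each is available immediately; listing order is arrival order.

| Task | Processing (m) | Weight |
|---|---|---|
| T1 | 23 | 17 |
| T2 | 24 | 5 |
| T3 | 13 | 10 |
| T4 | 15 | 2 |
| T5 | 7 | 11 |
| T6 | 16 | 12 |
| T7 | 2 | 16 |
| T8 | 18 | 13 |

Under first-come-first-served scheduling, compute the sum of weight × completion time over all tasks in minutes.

6588

FIFO (arrival order): T1 T2 T3 T4 T5 T6 T7 T8.
T1: finishes 23, weight 17, w·C = 391
T2: finishes 47, weight 5, w·C = 235
T3: finishes 60, weight 10, w·C = 600
T4: finishes 75, weight 2, w·C = 150
T5: finishes 82, weight 11, w·C = 902
T6: finishes 98, weight 12, w·C = 1176
T7: finishes 100, weight 16, w·C = 1600
T8: finishes 118, weight 13, w·C = 1534
Sum = 391+235+600+150+902+1176+1600+1534 = 6588.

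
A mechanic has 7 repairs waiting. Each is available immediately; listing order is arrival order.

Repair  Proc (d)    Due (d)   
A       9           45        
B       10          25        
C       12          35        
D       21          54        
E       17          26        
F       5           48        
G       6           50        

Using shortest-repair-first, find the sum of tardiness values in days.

71

SPT (increasing processing time): F G A B C E D.
F: 0→5, due 48, tardiness 0
G: 5→11, due 50, tardiness 0
A: 11→20, due 45, tardiness 0
B: 20→30, due 25, tardiness 5
C: 30→42, due 35, tardiness 7
E: 42→59, due 26, tardiness 33
D: 59→80, due 54, tardiness 26
Sum = 0+0+0+5+7+33+26 = 71.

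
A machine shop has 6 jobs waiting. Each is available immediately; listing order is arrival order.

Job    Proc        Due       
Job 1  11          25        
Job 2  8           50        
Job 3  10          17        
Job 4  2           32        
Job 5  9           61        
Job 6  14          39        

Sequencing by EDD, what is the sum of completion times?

EDD (increasing due date): Job 3 Job 1 Job 4 Job 6 Job 2 Job 5.
Job 3: 0→10
Job 1: 10→21
Job 4: 21→23
Job 6: 23→37
Job 2: 37→45
Job 5: 45→54
Sum = 10+21+23+37+45+54 = 190.

190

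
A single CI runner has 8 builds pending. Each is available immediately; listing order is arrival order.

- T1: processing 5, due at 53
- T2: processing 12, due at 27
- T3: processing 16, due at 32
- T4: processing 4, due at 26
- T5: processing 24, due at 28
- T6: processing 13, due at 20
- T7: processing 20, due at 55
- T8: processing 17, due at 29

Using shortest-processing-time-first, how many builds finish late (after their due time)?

5

SPT (increasing processing time): T4 T1 T2 T6 T3 T8 T7 T5.
T4: 0→4, due 26, tardiness 0
T1: 4→9, due 53, tardiness 0
T2: 9→21, due 27, tardiness 0
T6: 21→34, due 20, tardiness 14
T3: 34→50, due 32, tardiness 18
T8: 50→67, due 29, tardiness 38
T7: 67→87, due 55, tardiness 32
T5: 87→111, due 28, tardiness 83
Late builds: 5.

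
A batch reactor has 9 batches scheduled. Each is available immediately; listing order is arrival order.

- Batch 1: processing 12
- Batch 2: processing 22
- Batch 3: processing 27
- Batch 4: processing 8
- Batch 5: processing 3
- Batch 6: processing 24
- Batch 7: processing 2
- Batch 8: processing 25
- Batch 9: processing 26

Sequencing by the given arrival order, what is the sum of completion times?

FIFO (arrival order): Batch 1 Batch 2 Batch 3 Batch 4 Batch 5 Batch 6 Batch 7 Batch 8 Batch 9.
Batch 1: 0→12
Batch 2: 12→34
Batch 3: 34→61
Batch 4: 61→69
Batch 5: 69→72
Batch 6: 72→96
Batch 7: 96→98
Batch 8: 98→123
Batch 9: 123→149
Sum = 12+34+61+69+72+96+98+123+149 = 714.

714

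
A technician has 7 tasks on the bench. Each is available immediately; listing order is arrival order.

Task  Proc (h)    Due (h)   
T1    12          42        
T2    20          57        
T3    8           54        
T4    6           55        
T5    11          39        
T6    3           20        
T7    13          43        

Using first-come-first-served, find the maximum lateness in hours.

40

FIFO (arrival order): T1 T2 T3 T4 T5 T6 T7.
T1: 0→12, due 42, lateness -30
T2: 12→32, due 57, lateness -25
T3: 32→40, due 54, lateness -14
T4: 40→46, due 55, lateness -9
T5: 46→57, due 39, lateness 18
T6: 57→60, due 20, lateness 40
T7: 60→73, due 43, lateness 30
Maximum = 40.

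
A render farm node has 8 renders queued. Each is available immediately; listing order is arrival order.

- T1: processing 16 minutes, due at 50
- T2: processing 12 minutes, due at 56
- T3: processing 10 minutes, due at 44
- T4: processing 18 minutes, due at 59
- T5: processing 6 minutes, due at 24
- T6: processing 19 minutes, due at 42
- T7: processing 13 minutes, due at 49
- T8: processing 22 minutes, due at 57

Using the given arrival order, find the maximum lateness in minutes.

FIFO (arrival order): T1 T2 T3 T4 T5 T6 T7 T8.
T1: 0→16, due 50, lateness -34
T2: 16→28, due 56, lateness -28
T3: 28→38, due 44, lateness -6
T4: 38→56, due 59, lateness -3
T5: 56→62, due 24, lateness 38
T6: 62→81, due 42, lateness 39
T7: 81→94, due 49, lateness 45
T8: 94→116, due 57, lateness 59
Maximum = 59.

59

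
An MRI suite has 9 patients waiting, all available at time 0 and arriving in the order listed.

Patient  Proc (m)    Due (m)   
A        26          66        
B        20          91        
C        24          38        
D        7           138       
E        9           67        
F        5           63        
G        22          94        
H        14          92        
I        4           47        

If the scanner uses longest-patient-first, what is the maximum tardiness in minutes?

LPT (decreasing processing time): A C G B H E D F I.
A: 0→26, due 66, tardiness 0
C: 26→50, due 38, tardiness 12
G: 50→72, due 94, tardiness 0
B: 72→92, due 91, tardiness 1
H: 92→106, due 92, tardiness 14
E: 106→115, due 67, tardiness 48
D: 115→122, due 138, tardiness 0
F: 122→127, due 63, tardiness 64
I: 127→131, due 47, tardiness 84
Maximum = 84.

84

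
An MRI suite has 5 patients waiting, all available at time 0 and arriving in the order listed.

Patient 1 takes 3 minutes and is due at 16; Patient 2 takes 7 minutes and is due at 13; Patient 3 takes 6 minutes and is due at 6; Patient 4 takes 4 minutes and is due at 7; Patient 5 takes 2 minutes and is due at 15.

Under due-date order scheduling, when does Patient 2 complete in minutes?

EDD (increasing due date): Patient 3 Patient 4 Patient 2 Patient 5 Patient 1.
Patient 3: 0→6
Patient 4: 6→10
Patient 2: 10→17

17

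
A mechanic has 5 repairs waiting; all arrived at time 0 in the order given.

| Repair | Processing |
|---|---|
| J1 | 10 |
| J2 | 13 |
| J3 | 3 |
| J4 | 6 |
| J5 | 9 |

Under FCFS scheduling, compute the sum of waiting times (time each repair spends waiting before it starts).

91

FIFO (arrival order): J1 J2 J3 J4 J5.
J1: waits 0, runs 0→10
J2: waits 10, runs 10→23
J3: waits 23, runs 23→26
J4: waits 26, runs 26→32
J5: waits 32, runs 32→41
Sum = 0+10+23+26+32 = 91.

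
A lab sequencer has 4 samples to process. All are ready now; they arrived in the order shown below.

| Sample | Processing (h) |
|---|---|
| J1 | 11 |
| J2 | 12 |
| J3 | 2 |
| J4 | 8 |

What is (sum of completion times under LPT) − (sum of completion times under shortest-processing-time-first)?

33

LPT (decreasing processing time): J2 J1 J4 J3.
J2: 0→12
J1: 12→23
J4: 23→31
J3: 31→33
Sum = 12+23+31+33 = 99.
SPT (increasing processing time): J3 J4 J1 J2.
J3: 0→2
J4: 2→10
J1: 10→21
J2: 21→33
Sum = 2+10+21+33 = 66.
Difference = 99 − 66 = 33.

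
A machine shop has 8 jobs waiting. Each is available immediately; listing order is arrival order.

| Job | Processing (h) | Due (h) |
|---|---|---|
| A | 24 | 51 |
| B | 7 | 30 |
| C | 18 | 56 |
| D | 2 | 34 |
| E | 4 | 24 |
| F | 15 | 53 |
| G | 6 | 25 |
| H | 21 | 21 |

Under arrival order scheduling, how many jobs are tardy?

6

FIFO (arrival order): A B C D E F G H.
A: 0→24, due 51, tardiness 0
B: 24→31, due 30, tardiness 1
C: 31→49, due 56, tardiness 0
D: 49→51, due 34, tardiness 17
E: 51→55, due 24, tardiness 31
F: 55→70, due 53, tardiness 17
G: 70→76, due 25, tardiness 51
H: 76→97, due 21, tardiness 76
Late jobs: 6.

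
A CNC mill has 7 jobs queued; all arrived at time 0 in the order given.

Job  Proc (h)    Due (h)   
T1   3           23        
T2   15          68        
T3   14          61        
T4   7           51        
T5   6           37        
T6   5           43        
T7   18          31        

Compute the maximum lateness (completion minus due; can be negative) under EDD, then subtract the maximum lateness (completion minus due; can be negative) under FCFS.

EDD (increasing due date): T1 T7 T5 T6 T4 T3 T2.
T1: 0→3, due 23, lateness -20
T7: 3→21, due 31, lateness -10
T5: 21→27, due 37, lateness -10
T6: 27→32, due 43, lateness -11
T4: 32→39, due 51, lateness -12
T3: 39→53, due 61, lateness -8
T2: 53→68, due 68, lateness 0
Maximum = 0.
FIFO (arrival order): T1 T2 T3 T4 T5 T6 T7.
T1: 0→3, due 23, lateness -20
T2: 3→18, due 68, lateness -50
T3: 18→32, due 61, lateness -29
T4: 32→39, due 51, lateness -12
T5: 39→45, due 37, lateness 8
T6: 45→50, due 43, lateness 7
T7: 50→68, due 31, lateness 37
Maximum = 37.
Difference = 0 − 37 = -37.

-37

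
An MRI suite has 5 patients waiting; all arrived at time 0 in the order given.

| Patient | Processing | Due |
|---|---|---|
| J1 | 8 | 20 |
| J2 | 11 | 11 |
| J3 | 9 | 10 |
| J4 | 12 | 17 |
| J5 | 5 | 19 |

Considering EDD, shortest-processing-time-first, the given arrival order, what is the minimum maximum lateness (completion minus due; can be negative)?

25

EDD (increasing due date): J3 J2 J4 J5 J1.
J3: 0→9, due 10, lateness -1
J2: 9→20, due 11, lateness 9
J4: 20→32, due 17, lateness 15
J5: 32→37, due 19, lateness 18
J1: 37→45, due 20, lateness 25
Maximum = 25.
SPT (increasing processing time): J5 J1 J3 J2 J4.
J5: 0→5, due 19, lateness -14
J1: 5→13, due 20, lateness -7
J3: 13→22, due 10, lateness 12
J2: 22→33, due 11, lateness 22
J4: 33→45, due 17, lateness 28
Maximum = 28.
FIFO (arrival order): J1 J2 J3 J4 J5.
J1: 0→8, due 20, lateness -12
J2: 8→19, due 11, lateness 8
J3: 19→28, due 10, lateness 18
J4: 28→40, due 17, lateness 23
J5: 40→45, due 19, lateness 26
Maximum = 26.
EDD 25, SPT 28, FIFO 26 → minimum 25.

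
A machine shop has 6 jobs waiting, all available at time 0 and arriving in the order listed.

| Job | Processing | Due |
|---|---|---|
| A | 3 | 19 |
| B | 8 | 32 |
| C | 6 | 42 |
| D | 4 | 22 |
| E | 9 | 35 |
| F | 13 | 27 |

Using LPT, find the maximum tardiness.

LPT (decreasing processing time): F E B C D A.
F: 0→13, due 27, tardiness 0
E: 13→22, due 35, tardiness 0
B: 22→30, due 32, tardiness 0
C: 30→36, due 42, tardiness 0
D: 36→40, due 22, tardiness 18
A: 40→43, due 19, tardiness 24
Maximum = 24.

24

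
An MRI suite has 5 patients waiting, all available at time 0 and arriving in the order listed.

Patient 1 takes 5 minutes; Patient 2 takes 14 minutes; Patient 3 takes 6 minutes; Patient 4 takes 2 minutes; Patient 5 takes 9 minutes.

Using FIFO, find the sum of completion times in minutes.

112

FIFO (arrival order): Patient 1 Patient 2 Patient 3 Patient 4 Patient 5.
Patient 1: 0→5
Patient 2: 5→19
Patient 3: 19→25
Patient 4: 25→27
Patient 5: 27→36
Sum = 5+19+25+27+36 = 112.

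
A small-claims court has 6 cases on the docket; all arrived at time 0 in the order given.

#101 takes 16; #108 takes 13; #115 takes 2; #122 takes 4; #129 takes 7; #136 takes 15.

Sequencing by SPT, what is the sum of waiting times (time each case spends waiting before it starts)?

SPT (increasing processing time): #115 #122 #129 #108 #136 #101.
#115: waits 0, runs 0→2
#122: waits 2, runs 2→6
#129: waits 6, runs 6→13
#108: waits 13, runs 13→26
#136: waits 26, runs 26→41
#101: waits 41, runs 41→57
Sum = 0+2+6+13+26+41 = 88.

88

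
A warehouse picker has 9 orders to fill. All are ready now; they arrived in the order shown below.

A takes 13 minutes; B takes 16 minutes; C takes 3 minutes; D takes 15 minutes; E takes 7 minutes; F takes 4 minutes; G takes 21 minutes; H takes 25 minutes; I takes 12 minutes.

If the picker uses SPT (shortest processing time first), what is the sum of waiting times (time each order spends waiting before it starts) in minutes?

SPT (increasing processing time): C F E I A D B G H.
C: waits 0, runs 0→3
F: waits 3, runs 3→7
E: waits 7, runs 7→14
I: waits 14, runs 14→26
A: waits 26, runs 26→39
D: waits 39, runs 39→54
B: waits 54, runs 54→70
G: waits 70, runs 70→91
H: waits 91, runs 91→116
Sum = 0+3+7+14+26+39+54+70+91 = 304.

304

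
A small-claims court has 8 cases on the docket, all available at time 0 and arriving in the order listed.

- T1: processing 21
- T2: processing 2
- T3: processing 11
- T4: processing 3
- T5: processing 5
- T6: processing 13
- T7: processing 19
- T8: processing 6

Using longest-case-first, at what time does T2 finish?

LPT (decreasing processing time): T1 T7 T6 T3 T8 T5 T4 T2.
T1: 0→21
T7: 21→40
T6: 40→53
T3: 53→64
T8: 64→70
T5: 70→75
T4: 75→78
T2: 78→80

80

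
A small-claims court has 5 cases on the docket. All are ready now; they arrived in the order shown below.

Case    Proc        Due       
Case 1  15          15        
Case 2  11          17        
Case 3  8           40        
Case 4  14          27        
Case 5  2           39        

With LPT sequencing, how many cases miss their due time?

LPT (decreasing processing time): Case 1 Case 4 Case 2 Case 3 Case 5.
Case 1: 0→15, due 15, tardiness 0
Case 4: 15→29, due 27, tardiness 2
Case 2: 29→40, due 17, tardiness 23
Case 3: 40→48, due 40, tardiness 8
Case 5: 48→50, due 39, tardiness 11
Late cases: 4.

4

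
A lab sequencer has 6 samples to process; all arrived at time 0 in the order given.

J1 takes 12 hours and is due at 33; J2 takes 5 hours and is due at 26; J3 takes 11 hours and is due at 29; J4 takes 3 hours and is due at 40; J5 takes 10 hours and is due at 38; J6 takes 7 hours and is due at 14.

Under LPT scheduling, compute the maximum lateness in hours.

LPT (decreasing processing time): J1 J3 J5 J6 J2 J4.
J1: 0→12, due 33, lateness -21
J3: 12→23, due 29, lateness -6
J5: 23→33, due 38, lateness -5
J6: 33→40, due 14, lateness 26
J2: 40→45, due 26, lateness 19
J4: 45→48, due 40, lateness 8
Maximum = 26.

26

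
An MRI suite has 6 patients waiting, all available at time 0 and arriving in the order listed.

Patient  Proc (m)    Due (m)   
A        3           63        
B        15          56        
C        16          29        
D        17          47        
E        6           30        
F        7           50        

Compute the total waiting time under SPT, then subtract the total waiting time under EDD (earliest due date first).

-78

SPT (increasing processing time): A E F B C D.
A: waits 0, runs 0→3
E: waits 3, runs 3→9
F: waits 9, runs 9→16
B: waits 16, runs 16→31
C: waits 31, runs 31→47
D: waits 47, runs 47→64
Sum = 0+3+9+16+31+47 = 106.
EDD (increasing due date): C E D F B A.
C: waits 0, runs 0→16
E: waits 16, runs 16→22
D: waits 22, runs 22→39
F: waits 39, runs 39→46
B: waits 46, runs 46→61
A: waits 61, runs 61→64
Sum = 0+16+22+39+46+61 = 184.
Difference = 106 − 184 = -78.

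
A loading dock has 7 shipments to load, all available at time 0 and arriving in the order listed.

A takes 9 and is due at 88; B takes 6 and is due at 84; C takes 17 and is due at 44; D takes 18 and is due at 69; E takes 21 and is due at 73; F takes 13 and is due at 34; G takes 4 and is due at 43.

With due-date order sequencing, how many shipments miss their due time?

0

EDD (increasing due date): F G C D E B A.
F: 0→13, due 34, tardiness 0
G: 13→17, due 43, tardiness 0
C: 17→34, due 44, tardiness 0
D: 34→52, due 69, tardiness 0
E: 52→73, due 73, tardiness 0
B: 73→79, due 84, tardiness 0
A: 79→88, due 88, tardiness 0
Late shipments: 0.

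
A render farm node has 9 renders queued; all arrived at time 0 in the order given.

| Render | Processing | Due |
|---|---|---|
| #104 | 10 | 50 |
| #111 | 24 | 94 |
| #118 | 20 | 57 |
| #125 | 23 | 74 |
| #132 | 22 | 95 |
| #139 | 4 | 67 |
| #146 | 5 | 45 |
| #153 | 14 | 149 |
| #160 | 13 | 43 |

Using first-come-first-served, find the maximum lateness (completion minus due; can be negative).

FIFO (arrival order): #104 #111 #118 #125 #132 #139 #146 #153 #160.
#104: 0→10, due 50, lateness -40
#111: 10→34, due 94, lateness -60
#118: 34→54, due 57, lateness -3
#125: 54→77, due 74, lateness 3
#132: 77→99, due 95, lateness 4
#139: 99→103, due 67, lateness 36
#146: 103→108, due 45, lateness 63
#153: 108→122, due 149, lateness -27
#160: 122→135, due 43, lateness 92
Maximum = 92.

92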